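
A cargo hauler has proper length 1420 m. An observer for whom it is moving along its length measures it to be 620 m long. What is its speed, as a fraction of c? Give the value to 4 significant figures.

γ = L₀/L = 1420/620 = 2.29032
β = √(1 − 1/γ²) = 0.8996

β ≈ 0.8996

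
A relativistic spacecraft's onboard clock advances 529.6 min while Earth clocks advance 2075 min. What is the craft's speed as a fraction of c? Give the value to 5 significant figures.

γ = Δt/τ₀ = 2075/529.6 = 3.918051
β = √(1 − 1/γ²) = √(1 − 1/3.918051²) = 0.96688

β ≈ 0.96688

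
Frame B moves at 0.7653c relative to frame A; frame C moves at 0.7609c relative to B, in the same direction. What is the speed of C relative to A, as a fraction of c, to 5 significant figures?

u ≈ 0.96454c

Compose boost 2: (0.7609 + 0.7653)/(1 + 0.7609×0.7653) = 1.5262/1.582317 = 0.96454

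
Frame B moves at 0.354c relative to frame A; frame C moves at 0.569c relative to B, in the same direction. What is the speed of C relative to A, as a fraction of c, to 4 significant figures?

Compose boost 2: (0.569 + 0.354)/(1 + 0.569×0.354) = 0.9230/1.20143 = 0.7683

u ≈ 0.7683c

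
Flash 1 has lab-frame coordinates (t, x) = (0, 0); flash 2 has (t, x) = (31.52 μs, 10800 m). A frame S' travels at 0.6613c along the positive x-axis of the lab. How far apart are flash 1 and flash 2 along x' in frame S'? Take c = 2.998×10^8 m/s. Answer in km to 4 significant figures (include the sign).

Δx' ≈ 6.067 km

γ = 1/√(1 − 0.6613²) = 1.33312
Δx' = γ(Δx − vΔt) = 1.33312 × (10800 m − 0.6613×(2.998×10^8 m/s)×31.52×10^-6 s)
= 1.33312 × (4550.92 m) = 6.067 km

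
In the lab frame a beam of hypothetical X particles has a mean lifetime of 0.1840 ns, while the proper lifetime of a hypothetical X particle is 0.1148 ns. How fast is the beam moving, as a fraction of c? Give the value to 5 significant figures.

γ = Δt/τ₀ = 0.1840/0.1148 = 1.602787
β = √(1 − 1/γ²) = √(1 − 1/1.602787²) = 0.78149

β ≈ 0.78149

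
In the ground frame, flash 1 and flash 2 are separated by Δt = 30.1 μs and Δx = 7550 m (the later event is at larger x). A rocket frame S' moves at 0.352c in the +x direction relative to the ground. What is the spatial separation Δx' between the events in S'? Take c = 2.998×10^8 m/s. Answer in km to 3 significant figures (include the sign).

γ = 1/√(1 − 0.352²) = 1.0684
Δx' = γ(Δx − vΔt) = 1.0684 × (7550 m − 0.352×(2.998×10^8 m/s)×30.1×10^-6 s)
= 1.0684 × (4373.6 m) = 4.67 km

Δx' ≈ 4.67 km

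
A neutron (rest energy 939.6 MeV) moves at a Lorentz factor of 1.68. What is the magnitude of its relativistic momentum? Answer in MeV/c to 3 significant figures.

β = √(1 − 1/γ²) = √(1 − 1/1.68²) = 0.80355
p = γβm₀c = 1.68 × 0.80355 × 939.6 MeV/c = 1270 MeV/c

p ≈ 1270 MeV/c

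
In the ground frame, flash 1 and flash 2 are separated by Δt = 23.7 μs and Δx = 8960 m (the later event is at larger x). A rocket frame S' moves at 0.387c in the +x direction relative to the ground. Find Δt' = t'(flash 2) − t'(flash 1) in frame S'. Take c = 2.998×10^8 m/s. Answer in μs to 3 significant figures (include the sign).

Δt' ≈ 13.2 μs

γ = 1/√(1 − 0.387²) = 1.0845
Δt' = γ(Δt − vΔx/c²) = 1.0845 × (23.7 μs − 0.387×8960 m / (2.998×10^8 m/s))
= 1.0845 × (12.134 μs) = 13.2 μs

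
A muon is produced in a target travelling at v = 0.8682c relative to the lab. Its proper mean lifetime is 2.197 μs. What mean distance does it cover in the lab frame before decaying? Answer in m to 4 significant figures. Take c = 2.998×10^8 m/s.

d ≈ 1152 m

γ = 1/√(1 − 0.8682²) = 2.01526
Dilated lifetime: Δt = γτ₀ = 2.01526 × 2.197 μs = 4.42752 μs
d = vΔt = 0.8682c × 4.42752 μs = 2.60286×10^8 m/s × 4.42752×10^-6 s = 1152 m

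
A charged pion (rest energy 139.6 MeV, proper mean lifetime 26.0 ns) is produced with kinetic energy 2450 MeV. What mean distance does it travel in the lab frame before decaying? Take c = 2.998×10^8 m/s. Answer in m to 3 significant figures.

γ = 1 + K/(m₀c²) = 1 + 2450/139.6 = 18.550
β = √(1 − 1/γ²) = 0.99855
Dilated lifetime: γτ₀ = 18.550 × 26.0 ns = 482.30 ns
d = βc·γτ₀ = 0.99855 × (2.998×10^8 m/s) × 4.8230×10^-7 s = 144 m

d ≈ 144 m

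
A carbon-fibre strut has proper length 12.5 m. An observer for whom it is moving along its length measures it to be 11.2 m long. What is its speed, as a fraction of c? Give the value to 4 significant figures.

γ = L₀/L = 12.5/11.2 = 1.11607
β = √(1 − 1/γ²) = 0.4441

β ≈ 0.4441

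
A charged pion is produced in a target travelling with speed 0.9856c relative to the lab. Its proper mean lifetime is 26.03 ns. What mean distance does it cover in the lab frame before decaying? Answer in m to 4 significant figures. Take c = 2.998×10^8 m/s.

d ≈ 45.49 m

γ = 1/√(1 − 0.9856²) = 5.91388
Dilated lifetime: Δt = γτ₀ = 5.91388 × 26.03 ns = 153.938 ns
d = vΔt = 0.9856c × 153.938 ns = 2.95483×10^8 m/s × 1.53938×10^-7 s = 45.49 m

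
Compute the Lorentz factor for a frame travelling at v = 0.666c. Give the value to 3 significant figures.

γ = 1/√(1 − β²) = 1/√(1 − 0.666²) = 1/√(0.55644) = 1.34

γ ≈ 1.34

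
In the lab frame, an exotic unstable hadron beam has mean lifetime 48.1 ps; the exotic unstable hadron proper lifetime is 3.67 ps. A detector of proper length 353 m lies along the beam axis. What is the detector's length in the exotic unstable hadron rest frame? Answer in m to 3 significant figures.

L ≈ 26.9 m

Time dilation ⇒ γ = Δt/τ₀ = 48.1/3.67 = 13.106
Length contraction: L = L₀/γ = 353/13.106 = 26.9 m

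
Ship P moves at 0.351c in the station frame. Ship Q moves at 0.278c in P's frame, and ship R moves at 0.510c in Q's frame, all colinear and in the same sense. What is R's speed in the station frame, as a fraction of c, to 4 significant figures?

u ≈ 0.8381c

Compose boost 2: (0.278 + 0.351)/(1 + 0.278×0.351) = 0.6290/1.09758 = 0.573080
Compose boost 3: (0.510 + 0.573080)/(1 + 0.510×0.573080) = 1.08308/1.29227 = 0.8381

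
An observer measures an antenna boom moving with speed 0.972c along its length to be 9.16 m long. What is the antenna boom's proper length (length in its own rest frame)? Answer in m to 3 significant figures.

L₀ ≈ 39.0 m

γ = 1/√(1 − 0.972²) = 4.2557
L₀ = γL = 4.2557 × 9.16 = 39.0 m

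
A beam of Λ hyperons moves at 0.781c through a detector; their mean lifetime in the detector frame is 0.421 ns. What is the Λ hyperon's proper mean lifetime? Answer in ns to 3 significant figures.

τ₀ ≈ 0.263 ns

γ = 1/√(1 − 0.781²) = 1.6012
Proper time: τ₀ = Δt/γ = 0.421/1.6012 = 0.263 ns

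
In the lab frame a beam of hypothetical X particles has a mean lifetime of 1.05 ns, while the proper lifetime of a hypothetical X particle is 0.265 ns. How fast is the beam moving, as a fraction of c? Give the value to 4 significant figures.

γ = Δt/τ₀ = 1.05/0.265 = 3.96226
β = √(1 − 1/γ²) = √(1 − 1/3.96226²) = 0.9676

β ≈ 0.9676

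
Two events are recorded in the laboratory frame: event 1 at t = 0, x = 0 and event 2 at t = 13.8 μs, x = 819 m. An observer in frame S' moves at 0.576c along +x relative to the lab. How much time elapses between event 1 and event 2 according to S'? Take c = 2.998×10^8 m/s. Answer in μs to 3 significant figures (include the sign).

γ = 1/√(1 − 0.576²) = 1.2233
Δt' = γ(Δt − vΔx/c²) = 1.2233 × (13.8 μs − 0.576×819 m / (2.998×10^8 m/s))
= 1.2233 × (12.226 μs) = 15.0 μs

Δt' ≈ 15.0 μs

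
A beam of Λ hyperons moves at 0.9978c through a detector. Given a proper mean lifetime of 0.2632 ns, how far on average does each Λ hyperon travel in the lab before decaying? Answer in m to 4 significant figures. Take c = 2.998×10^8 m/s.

d ≈ 1.188 m

γ = 1/√(1 − 0.9978²) = 15.0839
Dilated lifetime: Δt = γτ₀ = 15.0839 × 0.2632 ns = 3.97007 ns
d = vΔt = 0.9978c × 3.97007 ns = 2.99140×10^8 m/s × 3.97007×10^-9 s = 1.188 m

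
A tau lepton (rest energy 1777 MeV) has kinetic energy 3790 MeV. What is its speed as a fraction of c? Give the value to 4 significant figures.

β ≈ 0.9477

γ = 1 + K/(m₀c²) = 1 + 3790/1777 = 3.13281
β = √(1 − 1/γ²) = 0.9477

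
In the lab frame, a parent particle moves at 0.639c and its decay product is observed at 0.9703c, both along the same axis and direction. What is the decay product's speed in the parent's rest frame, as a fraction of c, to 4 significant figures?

Inverse velocity addition: u' = (u − v)/(1 − uv/c²)
= (0.9703 − 0.639)/(1 − 0.9703×0.639) = 0.3313/0.379978 = 0.8719

u' ≈ 0.8719c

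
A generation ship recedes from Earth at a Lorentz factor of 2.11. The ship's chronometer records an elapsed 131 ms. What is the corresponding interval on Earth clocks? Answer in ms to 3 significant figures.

γ = 2.11 (given)
Time dilation: Δt = γτ₀ = 2.11 × 131 ms = 276 ms

Δt ≈ 276 ms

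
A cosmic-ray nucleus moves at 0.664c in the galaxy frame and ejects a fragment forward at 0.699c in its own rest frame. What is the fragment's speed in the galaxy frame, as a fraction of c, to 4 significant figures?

u ≈ 0.9309c

Compose boost 2: (0.699 + 0.664)/(1 + 0.699×0.664) = 1.363/1.46414 = 0.9309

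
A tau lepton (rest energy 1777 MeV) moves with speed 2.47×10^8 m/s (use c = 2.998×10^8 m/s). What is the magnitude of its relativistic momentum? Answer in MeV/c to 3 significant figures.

β = v/c = 2.47×10^8 / 2.998×10^8 = 0.82388
γ = 1/√(1 − 0.82388²) = 1.7644
p = γβm₀c = 1.7644 × 0.82388 × 1777 MeV/c = 2580 MeV/c

p ≈ 2580 MeV/c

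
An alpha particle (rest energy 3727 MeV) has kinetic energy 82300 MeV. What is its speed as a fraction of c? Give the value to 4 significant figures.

γ = 1 + K/(m₀c²) = 1 + 82300/3727 = 23.0821
β = √(1 − 1/γ²) = 0.9991

β ≈ 0.9991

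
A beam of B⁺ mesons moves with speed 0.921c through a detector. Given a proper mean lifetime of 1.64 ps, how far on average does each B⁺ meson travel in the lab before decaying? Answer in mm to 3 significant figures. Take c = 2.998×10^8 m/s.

d ≈ 1.16 mm

γ = 1/√(1 − 0.921²) = 2.5670
Dilated lifetime: Δt = γτ₀ = 2.5670 × 1.64 ps = 4.2098 ps
d = vΔt = 0.921c × 4.2098 ps = 2.7612×10^8 m/s × 4.2098×10^-12 s = 1.16 mm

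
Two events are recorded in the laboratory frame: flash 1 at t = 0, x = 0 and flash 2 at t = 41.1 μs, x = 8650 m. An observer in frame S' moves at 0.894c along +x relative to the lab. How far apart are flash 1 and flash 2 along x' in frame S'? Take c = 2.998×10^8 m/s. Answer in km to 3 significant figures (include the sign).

Δx' ≈ -5.28 km

γ = 1/√(1 − 0.894²) = 2.2318
Δx' = γ(Δx − vΔt) = 2.2318 × (8650 m − 0.894×(2.998×10^8 m/s)×41.1×10^-6 s)
= 2.2318 × (-2365.7 m) = -5.28 km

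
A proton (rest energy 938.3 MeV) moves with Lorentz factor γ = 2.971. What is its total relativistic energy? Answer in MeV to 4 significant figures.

γ = 2.971 (given)
E = γm₀c² = 2.971 × 938.3 MeV = 2788 MeV

E ≈ 2788 MeV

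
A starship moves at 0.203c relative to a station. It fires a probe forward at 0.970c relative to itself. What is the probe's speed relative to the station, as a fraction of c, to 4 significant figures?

Relativistic velocity addition: u = (u' + v)/(1 + u'v/c²)
= (0.970 + 0.203)/(1 + 0.970×0.203) = 1.173/1.19691 = 0.9800

u ≈ 0.9800c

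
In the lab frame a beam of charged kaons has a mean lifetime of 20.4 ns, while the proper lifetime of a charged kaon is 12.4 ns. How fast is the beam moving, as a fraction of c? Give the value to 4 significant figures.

γ = Δt/τ₀ = 20.4/12.4 = 1.64516
β = √(1 − 1/γ²) = √(1 − 1/1.64516²) = 0.7941

β ≈ 0.7941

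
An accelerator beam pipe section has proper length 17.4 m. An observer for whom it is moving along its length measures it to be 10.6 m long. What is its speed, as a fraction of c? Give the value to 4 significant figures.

γ = L₀/L = 17.4/10.6 = 1.64151
β = √(1 − 1/γ²) = 0.7930

β ≈ 0.7930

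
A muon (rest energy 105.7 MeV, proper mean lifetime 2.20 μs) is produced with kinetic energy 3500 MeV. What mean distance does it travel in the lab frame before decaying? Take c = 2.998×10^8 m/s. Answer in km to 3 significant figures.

γ = 1 + K/(m₀c²) = 1 + 3500/105.7 = 34.113
β = √(1 − 1/γ²) = 0.99957
Dilated lifetime: γτ₀ = 34.113 × 2.20 μs = 75.048 μs
d = βc·γτ₀ = 0.99957 × (2.998×10^8 m/s) × 7.5048×10^-5 s = 22.5 km

d ≈ 22.5 km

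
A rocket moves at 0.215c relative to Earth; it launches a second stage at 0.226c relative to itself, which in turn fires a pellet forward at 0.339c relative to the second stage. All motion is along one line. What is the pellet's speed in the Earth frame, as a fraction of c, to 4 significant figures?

Compose boost 2: (0.226 + 0.215)/(1 + 0.226×0.215) = 0.4410/1.04859 = 0.420565
Compose boost 3: (0.339 + 0.420565)/(1 + 0.339×0.420565) = 0.759565/1.14257 = 0.6648

u ≈ 0.6648c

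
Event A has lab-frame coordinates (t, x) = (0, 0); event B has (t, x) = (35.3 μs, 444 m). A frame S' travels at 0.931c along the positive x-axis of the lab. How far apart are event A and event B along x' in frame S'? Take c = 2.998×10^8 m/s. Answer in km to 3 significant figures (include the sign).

γ = 1/√(1 − 0.931²) = 2.7396
Δx' = γ(Δx − vΔt) = 2.7396 × (444 m − 0.931×(2.998×10^8 m/s)×35.3×10^-6 s)
= 2.7396 × (-9408.7 m) = -25.8 km

Δx' ≈ -25.8 km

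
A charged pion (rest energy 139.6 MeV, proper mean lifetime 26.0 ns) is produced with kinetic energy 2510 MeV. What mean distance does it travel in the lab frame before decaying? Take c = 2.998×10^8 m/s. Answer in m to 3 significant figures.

γ = 1 + K/(m₀c²) = 1 + 2510/139.6 = 18.980
β = √(1 − 1/γ²) = 0.99861
Dilated lifetime: γτ₀ = 18.980 × 26.0 ns = 493.48 ns
d = βc·γτ₀ = 0.99861 × (2.998×10^8 m/s) × 4.9348×10^-7 s = 148 m

d ≈ 148 m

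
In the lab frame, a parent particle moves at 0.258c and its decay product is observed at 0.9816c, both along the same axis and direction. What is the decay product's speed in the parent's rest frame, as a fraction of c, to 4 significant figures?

u' ≈ 0.9690c

Inverse velocity addition: u' = (u − v)/(1 − uv/c²)
= (0.9816 − 0.258)/(1 − 0.9816×0.258) = 0.7236/0.746747 = 0.9690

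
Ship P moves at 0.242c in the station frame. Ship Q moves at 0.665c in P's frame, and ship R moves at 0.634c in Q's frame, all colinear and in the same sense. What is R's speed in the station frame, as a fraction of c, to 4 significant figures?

u ≈ 0.9465c

Compose boost 2: (0.665 + 0.242)/(1 + 0.665×0.242) = 0.9070/1.16093 = 0.781270
Compose boost 3: (0.634 + 0.781270)/(1 + 0.634×0.781270) = 1.41527/1.49533 = 0.9465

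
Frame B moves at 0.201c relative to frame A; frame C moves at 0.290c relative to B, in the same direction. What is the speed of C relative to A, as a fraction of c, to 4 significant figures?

Compose boost 2: (0.290 + 0.201)/(1 + 0.290×0.201) = 0.4910/1.05829 = 0.4640

u ≈ 0.4640c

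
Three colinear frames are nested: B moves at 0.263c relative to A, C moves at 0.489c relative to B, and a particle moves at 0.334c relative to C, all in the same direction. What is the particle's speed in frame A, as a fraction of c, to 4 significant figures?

Compose boost 2: (0.489 + 0.263)/(1 + 0.489×0.263) = 0.7520/1.12861 = 0.666308
Compose boost 3: (0.334 + 0.666308)/(1 + 0.334×0.666308) = 1.00031/1.22255 = 0.8182

u ≈ 0.8182c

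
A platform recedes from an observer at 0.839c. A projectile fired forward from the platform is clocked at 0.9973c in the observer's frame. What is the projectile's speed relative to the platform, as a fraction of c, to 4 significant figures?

u' ≈ 0.9696c

Inverse velocity addition: u' = (u − v)/(1 − uv/c²)
= (0.9973 − 0.839)/(1 − 0.9973×0.839) = 0.1583/0.163265 = 0.9696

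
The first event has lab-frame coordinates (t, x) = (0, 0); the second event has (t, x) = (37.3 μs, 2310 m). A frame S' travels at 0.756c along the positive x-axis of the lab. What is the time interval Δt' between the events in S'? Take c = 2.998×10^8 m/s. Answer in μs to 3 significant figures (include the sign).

γ = 1/√(1 − 0.756²) = 1.5277
Δt' = γ(Δt − vΔx/c²) = 1.5277 × (37.3 μs − 0.756×2310 m / (2.998×10^8 m/s))
= 1.5277 × (31.475 μs) = 48.1 μs

Δt' ≈ 48.1 μs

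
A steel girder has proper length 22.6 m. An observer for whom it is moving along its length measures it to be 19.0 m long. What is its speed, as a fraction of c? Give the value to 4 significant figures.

β ≈ 0.5415

γ = L₀/L = 22.6/19.0 = 1.18947
β = √(1 − 1/γ²) = 0.5415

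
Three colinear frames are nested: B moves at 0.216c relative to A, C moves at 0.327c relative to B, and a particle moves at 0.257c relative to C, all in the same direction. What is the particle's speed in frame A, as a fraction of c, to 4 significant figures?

Compose boost 2: (0.327 + 0.216)/(1 + 0.327×0.216) = 0.5430/1.07063 = 0.507177
Compose boost 3: (0.257 + 0.507177)/(1 + 0.257×0.507177) = 0.764177/1.13034 = 0.6761

u ≈ 0.6761c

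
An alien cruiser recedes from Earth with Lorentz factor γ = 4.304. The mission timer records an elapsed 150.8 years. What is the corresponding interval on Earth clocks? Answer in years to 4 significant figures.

Δt ≈ 649.0 years

γ = 4.304 (given)
Time dilation: Δt = γτ₀ = 4.304 × 150.8 years = 649.0 years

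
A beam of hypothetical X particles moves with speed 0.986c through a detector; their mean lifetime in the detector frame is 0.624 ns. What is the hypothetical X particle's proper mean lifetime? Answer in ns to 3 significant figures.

τ₀ ≈ 0.104 ns

γ = 1/√(1 − 0.986²) = 5.9972
Proper time: τ₀ = Δt/γ = 0.624/5.9972 = 0.104 ns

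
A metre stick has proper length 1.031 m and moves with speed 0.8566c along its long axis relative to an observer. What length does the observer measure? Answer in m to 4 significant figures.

γ = 1/√(1 − 0.8566²) = 1.93806
Length contraction: L = L₀/γ = 1.031/1.93806 = 0.5320 m

L ≈ 0.5320 m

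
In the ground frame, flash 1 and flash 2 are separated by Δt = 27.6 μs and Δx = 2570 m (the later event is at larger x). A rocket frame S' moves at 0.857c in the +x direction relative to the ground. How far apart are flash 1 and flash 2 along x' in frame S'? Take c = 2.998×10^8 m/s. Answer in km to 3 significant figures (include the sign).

Δx' ≈ -8.77 km

γ = 1/√(1 − 0.857²) = 1.9406
Δx' = γ(Δx − vΔt) = 1.9406 × (2570 m − 0.857×(2.998×10^8 m/s)×27.6×10^-6 s)
= 1.9406 × (-4521.2 m) = -8.77 km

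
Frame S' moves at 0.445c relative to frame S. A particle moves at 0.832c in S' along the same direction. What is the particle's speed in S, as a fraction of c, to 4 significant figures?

u ≈ 0.9320c

Relativistic velocity addition: u = (u' + v)/(1 + u'v/c²)
= (0.832 + 0.445)/(1 + 0.832×0.445) = 1.277/1.37024 = 0.9320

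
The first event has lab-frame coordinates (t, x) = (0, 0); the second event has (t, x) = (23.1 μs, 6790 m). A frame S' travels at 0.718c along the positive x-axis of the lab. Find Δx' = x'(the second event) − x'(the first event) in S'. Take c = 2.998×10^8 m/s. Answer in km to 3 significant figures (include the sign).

Δx' ≈ 2.61 km

γ = 1/√(1 − 0.718²) = 1.4367
Δx' = γ(Δx − vΔt) = 1.4367 × (6790 m − 0.718×(2.998×10^8 m/s)×23.1×10^-6 s)
= 1.4367 × (1817.6 m) = 2.61 km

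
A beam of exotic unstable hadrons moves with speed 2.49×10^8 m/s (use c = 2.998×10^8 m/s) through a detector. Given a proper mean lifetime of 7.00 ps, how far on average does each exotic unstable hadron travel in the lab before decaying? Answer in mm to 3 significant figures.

d ≈ 3.13 mm

β = v/c = 2.49×10^8 / 2.998×10^8 = 0.83055
γ = 1/√(1 − 0.83055²) = 1.7955
Dilated lifetime: Δt = γτ₀ = 1.7955 × 7.00 ps = 12.569 ps
d = vΔt = 0.83055c × 12.569 ps = 2.4900×10^8 m/s × 1.2569×10^-11 s = 3.13 mm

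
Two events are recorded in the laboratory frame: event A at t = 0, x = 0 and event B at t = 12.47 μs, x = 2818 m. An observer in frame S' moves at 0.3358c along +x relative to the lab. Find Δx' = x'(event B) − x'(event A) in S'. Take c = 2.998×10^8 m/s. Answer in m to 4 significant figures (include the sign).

γ = 1/√(1 − 0.3358²) = 1.06165
Δx' = γ(Δx − vΔt) = 1.06165 × (2818 m − 0.3358×(2.998×10^8 m/s)×12.47×10^-6 s)
= 1.06165 × (1562.61 m) = 1659 m

Δx' ≈ 1659 m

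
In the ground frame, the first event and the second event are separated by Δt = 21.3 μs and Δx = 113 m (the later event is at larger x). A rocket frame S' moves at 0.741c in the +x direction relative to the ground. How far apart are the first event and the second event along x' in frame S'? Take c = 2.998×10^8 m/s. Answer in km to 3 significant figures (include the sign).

Δx' ≈ -6.88 km

γ = 1/√(1 − 0.741²) = 1.4892
Δx' = γ(Δx − vΔt) = 1.4892 × (113 m − 0.741×(2.998×10^8 m/s)×21.3×10^-6 s)
= 1.4892 × (-4618.8 m) = -6.88 km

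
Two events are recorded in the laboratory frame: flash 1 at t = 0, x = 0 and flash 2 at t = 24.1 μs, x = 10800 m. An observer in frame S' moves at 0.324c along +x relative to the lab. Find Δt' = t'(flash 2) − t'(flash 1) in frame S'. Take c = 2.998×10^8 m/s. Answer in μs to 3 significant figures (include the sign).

γ = 1/√(1 − 0.324²) = 1.0570
Δt' = γ(Δt − vΔx/c²) = 1.0570 × (24.1 μs − 0.324×10800 m / (2.998×10^8 m/s))
= 1.0570 × (12.428 μs) = 13.1 μs

Δt' ≈ 13.1 μs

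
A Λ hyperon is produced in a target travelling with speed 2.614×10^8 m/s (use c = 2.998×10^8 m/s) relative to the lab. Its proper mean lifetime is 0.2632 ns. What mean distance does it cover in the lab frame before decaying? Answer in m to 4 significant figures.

d ≈ 0.1405 m

β = v/c = 2.614×10^8 / 2.998×10^8 = 0.871915
γ = 1/√(1 − 0.871915²) = 2.04224
Dilated lifetime: Δt = γτ₀ = 2.04224 × 0.2632 ns = 0.537518 ns
d = vΔt = 0.871915c × 0.537518 ns = 2.61400×10^8 m/s × 5.37518×10^-10 s = 0.1405 m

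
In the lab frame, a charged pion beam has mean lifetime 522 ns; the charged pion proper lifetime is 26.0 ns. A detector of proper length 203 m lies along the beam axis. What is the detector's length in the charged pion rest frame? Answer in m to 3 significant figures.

L ≈ 10.1 m

Time dilation ⇒ γ = Δt/τ₀ = 522/26.0 = 20.077
Length contraction: L = L₀/γ = 203/20.077 = 10.1 m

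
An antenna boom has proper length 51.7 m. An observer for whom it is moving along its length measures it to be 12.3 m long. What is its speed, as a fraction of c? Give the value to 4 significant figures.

γ = L₀/L = 51.7/12.3 = 4.20325
β = √(1 − 1/γ²) = 0.9713

β ≈ 0.9713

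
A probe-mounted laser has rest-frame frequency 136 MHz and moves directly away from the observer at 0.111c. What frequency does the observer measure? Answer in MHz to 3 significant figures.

Relativistic Doppler: f_obs = f_src √((1−β)/(1+β))
= 136 × √(0.88900/1.1110) = 136 × 0.89453 = 122 MHz

f_obs ≈ 122 MHz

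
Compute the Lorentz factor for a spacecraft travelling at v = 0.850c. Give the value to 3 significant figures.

γ = 1/√(1 − β²) = 1/√(1 − 0.850²) = 1/√(0.27750) = 1.90

γ ≈ 1.90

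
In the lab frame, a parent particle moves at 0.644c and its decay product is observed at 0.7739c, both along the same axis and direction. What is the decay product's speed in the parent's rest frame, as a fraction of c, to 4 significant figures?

u' ≈ 0.2590c

Inverse velocity addition: u' = (u − v)/(1 − uv/c²)
= (0.7739 − 0.644)/(1 − 0.7739×0.644) = 0.1299/0.501608 = 0.2590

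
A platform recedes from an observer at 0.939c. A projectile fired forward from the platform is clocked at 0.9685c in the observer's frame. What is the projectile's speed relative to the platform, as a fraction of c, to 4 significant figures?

u' ≈ 0.3257c

Inverse velocity addition: u' = (u − v)/(1 − uv/c²)
= (0.9685 − 0.939)/(1 − 0.9685×0.939) = 0.02950/0.0905785 = 0.3257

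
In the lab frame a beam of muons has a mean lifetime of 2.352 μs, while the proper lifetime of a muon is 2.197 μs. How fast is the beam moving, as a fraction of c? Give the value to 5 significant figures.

β ≈ 0.35702

γ = Δt/τ₀ = 2.352/2.197 = 1.070551
β = √(1 − 1/γ²) = √(1 − 1/1.070551²) = 0.35702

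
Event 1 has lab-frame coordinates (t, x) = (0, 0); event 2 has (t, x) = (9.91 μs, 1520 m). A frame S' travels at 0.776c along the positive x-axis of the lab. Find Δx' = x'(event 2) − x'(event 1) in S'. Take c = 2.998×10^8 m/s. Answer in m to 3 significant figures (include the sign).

Δx' ≈ -1250 m

γ = 1/√(1 − 0.776²) = 1.5855
Δx' = γ(Δx − vΔt) = 1.5855 × (1520 m − 0.776×(2.998×10^8 m/s)×9.91×10^-6 s)
= 1.5855 × (-785.51 m) = -1250 m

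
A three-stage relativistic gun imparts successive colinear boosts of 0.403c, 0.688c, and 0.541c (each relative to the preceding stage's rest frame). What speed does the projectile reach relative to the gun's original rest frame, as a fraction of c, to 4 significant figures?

u ≈ 0.9542c

Compose boost 2: (0.688 + 0.403)/(1 + 0.688×0.403) = 1.091/1.27726 = 0.854170
Compose boost 3: (0.541 + 0.854170)/(1 + 0.541×0.854170) = 1.39517/1.46211 = 0.9542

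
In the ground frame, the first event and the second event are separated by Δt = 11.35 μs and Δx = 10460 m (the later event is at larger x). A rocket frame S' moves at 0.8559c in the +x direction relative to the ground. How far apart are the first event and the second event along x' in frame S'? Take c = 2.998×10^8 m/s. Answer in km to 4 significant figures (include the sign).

Δx' ≈ 14.59 km

γ = 1/√(1 − 0.8559²) = 1.93371
Δx' = γ(Δx − vΔt) = 1.93371 × (10460 m − 0.8559×(2.998×10^8 m/s)×11.35×10^-6 s)
= 1.93371 × (7547.60 m) = 14.59 km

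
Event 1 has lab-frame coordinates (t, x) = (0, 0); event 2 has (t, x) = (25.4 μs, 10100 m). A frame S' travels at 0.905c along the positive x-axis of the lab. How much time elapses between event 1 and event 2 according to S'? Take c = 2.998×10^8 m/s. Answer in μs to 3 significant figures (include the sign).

γ = 1/√(1 − 0.905²) = 2.3507
Δt' = γ(Δt − vΔx/c²) = 2.3507 × (25.4 μs − 0.905×10100 m / (2.998×10^8 m/s))
= 2.3507 × (-5.0887 μs) = -12.0 μs

Δt' ≈ -12.0 μs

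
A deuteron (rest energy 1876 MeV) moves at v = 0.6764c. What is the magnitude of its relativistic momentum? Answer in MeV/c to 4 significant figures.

γ = 1/√(1 − 0.6764²) = 1.35771
p = γβm₀c = 1.35771 × 0.6764 × 1876 MeV/c = 1723 MeV/c

p ≈ 1723 MeV/c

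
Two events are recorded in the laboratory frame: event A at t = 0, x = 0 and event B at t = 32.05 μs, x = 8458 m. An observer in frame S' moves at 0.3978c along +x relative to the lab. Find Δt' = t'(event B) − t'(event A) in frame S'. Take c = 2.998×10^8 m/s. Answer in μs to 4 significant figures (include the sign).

Δt' ≈ 22.70 μs

γ = 1/√(1 − 0.3978²) = 1.08995
Δt' = γ(Δt − vΔx/c²) = 1.08995 × (32.05 μs − 0.3978×8458 m / (2.998×10^8 m/s))
= 1.08995 × (20.8272 μs) = 22.70 μs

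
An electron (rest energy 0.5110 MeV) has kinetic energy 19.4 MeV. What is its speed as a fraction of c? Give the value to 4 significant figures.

β ≈ 0.9997

γ = 1 + K/(m₀c²) = 1 + 19.4/0.5110 = 38.9648
β = √(1 − 1/γ²) = 0.9997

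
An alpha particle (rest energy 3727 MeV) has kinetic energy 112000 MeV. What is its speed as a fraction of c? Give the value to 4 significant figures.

β ≈ 0.9995

γ = 1 + K/(m₀c²) = 1 + 112000/3727 = 31.0510
β = √(1 − 1/γ²) = 0.9995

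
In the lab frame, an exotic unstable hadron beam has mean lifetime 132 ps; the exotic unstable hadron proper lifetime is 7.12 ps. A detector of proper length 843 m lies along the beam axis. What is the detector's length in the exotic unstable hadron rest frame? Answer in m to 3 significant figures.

Time dilation ⇒ γ = Δt/τ₀ = 132/7.12 = 18.539
Length contraction: L = L₀/γ = 843/18.539 = 45.5 m

L ≈ 45.5 m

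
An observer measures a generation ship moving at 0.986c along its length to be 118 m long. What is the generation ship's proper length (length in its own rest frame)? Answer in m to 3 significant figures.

γ = 1/√(1 − 0.986²) = 5.9972
L₀ = γL = 5.9972 × 118 = 708 m

L₀ ≈ 708 m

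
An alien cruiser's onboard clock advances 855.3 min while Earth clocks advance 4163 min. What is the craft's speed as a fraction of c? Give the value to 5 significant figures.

γ = Δt/τ₀ = 4163/855.3 = 4.867298
β = √(1 − 1/γ²) = √(1 − 1/4.867298²) = 0.97867

β ≈ 0.97867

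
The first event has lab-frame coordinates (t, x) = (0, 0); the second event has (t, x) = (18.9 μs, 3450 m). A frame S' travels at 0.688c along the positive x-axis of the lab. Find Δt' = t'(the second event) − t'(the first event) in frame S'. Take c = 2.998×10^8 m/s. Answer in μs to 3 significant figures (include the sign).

Δt' ≈ 15.1 μs

γ = 1/√(1 − 0.688²) = 1.3780
Δt' = γ(Δt − vΔx/c²) = 1.3780 × (18.9 μs − 0.688×3450 m / (2.998×10^8 m/s))
= 1.3780 × (10.983 μs) = 15.1 μs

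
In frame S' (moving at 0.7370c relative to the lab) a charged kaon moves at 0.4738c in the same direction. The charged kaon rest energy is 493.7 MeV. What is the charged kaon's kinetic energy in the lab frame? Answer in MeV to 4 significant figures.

K ≈ 625.4 MeV

u_lab = (0.4738 + 0.7370)/(1 + 0.4738×0.7370) = 0.8974269
γ = 1/√(1 − 0.8974269²) = 2.26674
K = (γ − 1)m₀c² = (2.26674 − 1) × 493.7 = 1.26674 × 493.7 = 625.4 MeV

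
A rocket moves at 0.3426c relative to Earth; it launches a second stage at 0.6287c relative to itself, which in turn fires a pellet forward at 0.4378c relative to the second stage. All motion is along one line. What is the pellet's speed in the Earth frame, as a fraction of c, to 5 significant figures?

Compose boost 2: (0.6287 + 0.3426)/(1 + 0.6287×0.3426) = 0.97130/1.215393 = 0.7991656
Compose boost 3: (0.4378 + 0.7991656)/(1 + 0.4378×0.7991656) = 1.236966/1.349875 = 0.91636

u ≈ 0.91636c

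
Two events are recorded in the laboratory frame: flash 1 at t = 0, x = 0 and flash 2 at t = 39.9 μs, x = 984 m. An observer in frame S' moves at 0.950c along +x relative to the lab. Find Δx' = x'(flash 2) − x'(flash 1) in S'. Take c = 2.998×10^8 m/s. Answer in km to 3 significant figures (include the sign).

γ = 1/√(1 − 0.950²) = 3.2026
Δx' = γ(Δx − vΔt) = 3.2026 × (984 m − 0.950×(2.998×10^8 m/s)×39.9×10^-6 s)
= 3.2026 × (-10380 m) = -33.2 km

Δx' ≈ -33.2 km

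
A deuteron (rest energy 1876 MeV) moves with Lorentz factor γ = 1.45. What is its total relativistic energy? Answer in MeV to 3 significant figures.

E ≈ 2720 MeV

γ = 1.45 (given)
E = γm₀c² = 1.45 × 1876 MeV = 2720 MeV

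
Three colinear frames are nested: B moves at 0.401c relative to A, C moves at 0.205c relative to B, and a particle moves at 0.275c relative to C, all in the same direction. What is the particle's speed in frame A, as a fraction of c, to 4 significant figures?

u ≈ 0.7235c

Compose boost 2: (0.205 + 0.401)/(1 + 0.205×0.401) = 0.6060/1.08221 = 0.559968
Compose boost 3: (0.275 + 0.559968)/(1 + 0.275×0.559968) = 0.834968/1.15399 = 0.7235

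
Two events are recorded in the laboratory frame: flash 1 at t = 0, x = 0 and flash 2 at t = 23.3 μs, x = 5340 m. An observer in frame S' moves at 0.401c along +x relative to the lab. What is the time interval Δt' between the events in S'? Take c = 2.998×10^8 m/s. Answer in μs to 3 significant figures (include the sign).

Δt' ≈ 17.6 μs

γ = 1/√(1 − 0.401²) = 1.0916
Δt' = γ(Δt − vΔx/c²) = 1.0916 × (23.3 μs − 0.401×5340 m / (2.998×10^8 m/s))
= 1.0916 × (16.157 μs) = 17.6 μs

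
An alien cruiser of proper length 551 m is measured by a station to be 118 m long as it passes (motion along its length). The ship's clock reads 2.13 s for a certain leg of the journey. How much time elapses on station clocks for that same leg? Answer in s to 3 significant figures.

Length contraction ⇒ γ = L₀/L = 551/118 = 4.6695
Time dilation: Δt = γτ₀ = 4.6695 × 2.13 s = 9.95 s

Δt ≈ 9.95 s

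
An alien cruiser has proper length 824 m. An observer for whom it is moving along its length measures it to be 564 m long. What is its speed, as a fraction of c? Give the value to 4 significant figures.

γ = L₀/L = 824/564 = 1.46099
β = √(1 − 1/γ²) = 0.7290

β ≈ 0.7290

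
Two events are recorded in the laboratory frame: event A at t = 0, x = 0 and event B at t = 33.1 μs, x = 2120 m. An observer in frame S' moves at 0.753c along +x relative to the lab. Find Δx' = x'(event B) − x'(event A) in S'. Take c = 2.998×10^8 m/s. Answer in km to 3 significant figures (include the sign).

γ = 1/√(1 − 0.753²) = 1.5197
Δx' = γ(Δx − vΔt) = 1.5197 × (2120 m − 0.753×(2.998×10^8 m/s)×33.1×10^-6 s)
= 1.5197 × (-5352.3 m) = -8.13 km

Δx' ≈ -8.13 km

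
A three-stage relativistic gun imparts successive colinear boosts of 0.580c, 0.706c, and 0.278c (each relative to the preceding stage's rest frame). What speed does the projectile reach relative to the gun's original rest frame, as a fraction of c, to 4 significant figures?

Compose boost 2: (0.706 + 0.580)/(1 + 0.706×0.580) = 1.286/1.40948 = 0.912393
Compose boost 3: (0.278 + 0.912393)/(1 + 0.278×0.912393) = 1.19039/1.25365 = 0.9495

u ≈ 0.9495c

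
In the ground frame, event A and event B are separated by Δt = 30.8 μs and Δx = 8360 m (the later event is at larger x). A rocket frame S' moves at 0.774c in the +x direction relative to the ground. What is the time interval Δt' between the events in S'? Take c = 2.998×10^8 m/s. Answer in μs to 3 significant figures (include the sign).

γ = 1/√(1 − 0.774²) = 1.5793
Δt' = γ(Δt − vΔx/c²) = 1.5793 × (30.8 μs − 0.774×8360 m / (2.998×10^8 m/s))
= 1.5793 × (9.2168 μs) = 14.6 μs

Δt' ≈ 14.6 μs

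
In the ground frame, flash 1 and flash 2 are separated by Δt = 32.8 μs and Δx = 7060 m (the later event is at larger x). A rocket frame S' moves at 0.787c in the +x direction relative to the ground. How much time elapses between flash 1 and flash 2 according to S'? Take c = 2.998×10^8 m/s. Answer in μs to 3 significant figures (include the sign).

γ = 1/√(1 − 0.787²) = 1.6209
Δt' = γ(Δt − vΔx/c²) = 1.6209 × (32.8 μs − 0.787×7060 m / (2.998×10^8 m/s))
= 1.6209 × (14.267 μs) = 23.1 μs

Δt' ≈ 23.1 μs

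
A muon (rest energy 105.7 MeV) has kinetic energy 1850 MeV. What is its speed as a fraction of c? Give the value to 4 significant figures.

β ≈ 0.9985

γ = 1 + K/(m₀c²) = 1 + 1850/105.7 = 18.5024
β = √(1 − 1/γ²) = 0.9985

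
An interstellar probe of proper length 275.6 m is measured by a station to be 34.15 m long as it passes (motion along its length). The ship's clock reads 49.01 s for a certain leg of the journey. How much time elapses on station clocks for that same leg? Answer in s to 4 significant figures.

Length contraction ⇒ γ = L₀/L = 275.6/34.15 = 8.07028
Time dilation: Δt = γτ₀ = 8.07028 × 49.01 s = 395.5 s

Δt ≈ 395.5 s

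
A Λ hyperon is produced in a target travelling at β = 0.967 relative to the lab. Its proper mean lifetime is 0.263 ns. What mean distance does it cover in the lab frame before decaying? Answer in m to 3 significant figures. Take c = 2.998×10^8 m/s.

d ≈ 0.299 m

γ = 1/√(1 − 0.967²) = 3.9250
Dilated lifetime: Δt = γτ₀ = 3.9250 × 0.263 ns = 1.0323 ns
d = vΔt = 0.967c × 1.0323 ns = 2.8991×10^8 m/s × 1.0323×10^-9 s = 0.299 m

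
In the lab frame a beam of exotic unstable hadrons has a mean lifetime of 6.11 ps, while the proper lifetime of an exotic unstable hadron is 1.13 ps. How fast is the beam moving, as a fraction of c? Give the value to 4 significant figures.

γ = Δt/τ₀ = 6.11/1.13 = 5.40708
β = √(1 − 1/γ²) = √(1 − 1/5.40708²) = 0.9827

β ≈ 0.9827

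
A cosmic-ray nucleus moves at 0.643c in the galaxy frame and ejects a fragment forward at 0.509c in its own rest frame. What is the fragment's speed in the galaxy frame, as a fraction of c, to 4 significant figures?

Compose boost 2: (0.509 + 0.643)/(1 + 0.509×0.643) = 1.152/1.32729 = 0.8679

u ≈ 0.8679c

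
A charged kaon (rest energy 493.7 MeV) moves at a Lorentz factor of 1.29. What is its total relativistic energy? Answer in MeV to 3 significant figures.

γ = 1.29 (given)
E = γm₀c² = 1.29 × 493.7 MeV = 637 MeV

E ≈ 637 MeV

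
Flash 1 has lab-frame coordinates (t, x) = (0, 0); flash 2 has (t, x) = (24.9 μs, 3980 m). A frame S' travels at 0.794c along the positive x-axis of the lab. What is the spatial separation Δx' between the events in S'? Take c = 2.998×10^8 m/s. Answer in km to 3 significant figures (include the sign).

γ = 1/√(1 − 0.794²) = 1.6450
Δx' = γ(Δx − vΔt) = 1.6450 × (3980 m − 0.794×(2.998×10^8 m/s)×24.9×10^-6 s)
= 1.6450 × (-1947.2 m) = -3.20 km

Δx' ≈ -3.20 km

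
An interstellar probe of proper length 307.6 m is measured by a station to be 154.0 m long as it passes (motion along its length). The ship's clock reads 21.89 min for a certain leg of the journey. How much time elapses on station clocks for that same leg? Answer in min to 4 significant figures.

Length contraction ⇒ γ = L₀/L = 307.6/154.0 = 1.99740
Time dilation: Δt = γτ₀ = 1.99740 × 21.89 min = 43.72 min

Δt ≈ 43.72 min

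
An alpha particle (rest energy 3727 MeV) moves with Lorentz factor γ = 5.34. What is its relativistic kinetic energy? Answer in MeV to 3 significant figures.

K ≈ 16200 MeV

γ = 5.34 (given)
K = (γ − 1)m₀c² = (5.34 − 1) × 3727 MeV = 4.3400 × 3727 MeV = 16200 MeV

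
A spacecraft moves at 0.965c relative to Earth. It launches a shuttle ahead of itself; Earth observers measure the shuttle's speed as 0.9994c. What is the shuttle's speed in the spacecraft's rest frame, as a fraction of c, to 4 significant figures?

u' ≈ 0.9669c

Inverse velocity addition: u' = (u − v)/(1 − uv/c²)
= (0.9994 − 0.965)/(1 − 0.9994×0.965) = 0.03440/0.0355790 = 0.9669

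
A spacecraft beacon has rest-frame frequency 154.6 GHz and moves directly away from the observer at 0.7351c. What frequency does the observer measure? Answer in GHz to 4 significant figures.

Relativistic Doppler: f_obs = f_src √((1−β)/(1+β))
= 154.6 × √(0.264900/1.73510) = 154.6 × 0.390732 = 60.41 GHz

f_obs ≈ 60.41 GHz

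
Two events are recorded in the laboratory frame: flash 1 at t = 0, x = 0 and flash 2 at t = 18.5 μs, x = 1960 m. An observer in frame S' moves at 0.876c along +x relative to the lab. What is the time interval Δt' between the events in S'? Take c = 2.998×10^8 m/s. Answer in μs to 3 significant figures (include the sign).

Δt' ≈ 26.5 μs

γ = 1/√(1 − 0.876²) = 2.0734
Δt' = γ(Δt − vΔx/c²) = 2.0734 × (18.5 μs − 0.876×1960 m / (2.998×10^8 m/s))
= 2.0734 × (12.773 μs) = 26.5 μs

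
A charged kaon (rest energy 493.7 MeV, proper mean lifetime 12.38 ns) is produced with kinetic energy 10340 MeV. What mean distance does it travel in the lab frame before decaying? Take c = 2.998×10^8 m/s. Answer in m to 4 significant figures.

d ≈ 81.36 m

γ = 1 + K/(m₀c²) = 1 + 10340/493.7 = 21.9439
β = √(1 − 1/γ²) = 0.998961
Dilated lifetime: γτ₀ = 21.9439 × 12.38 ns = 271.665 ns
d = βc·γτ₀ = 0.998961 × (2.998×10^8 m/s) × 2.71665×10^-7 s = 81.36 m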